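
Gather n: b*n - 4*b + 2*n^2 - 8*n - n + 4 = -4*b + 2*n^2 + n*(b - 9) + 4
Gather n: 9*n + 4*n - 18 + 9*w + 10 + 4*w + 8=13*n + 13*w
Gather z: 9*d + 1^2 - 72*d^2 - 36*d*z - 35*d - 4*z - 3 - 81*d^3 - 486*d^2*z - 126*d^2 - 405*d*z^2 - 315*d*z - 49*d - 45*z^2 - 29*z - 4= -81*d^3 - 198*d^2 - 75*d + z^2*(-405*d - 45) + z*(-486*d^2 - 351*d - 33) - 6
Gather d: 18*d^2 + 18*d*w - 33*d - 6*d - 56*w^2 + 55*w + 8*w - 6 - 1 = 18*d^2 + d*(18*w - 39) - 56*w^2 + 63*w - 7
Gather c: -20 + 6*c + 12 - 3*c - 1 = 3*c - 9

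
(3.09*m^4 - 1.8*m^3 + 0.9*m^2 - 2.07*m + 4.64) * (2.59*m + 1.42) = 8.0031*m^5 - 0.2742*m^4 - 0.225*m^3 - 4.0833*m^2 + 9.0782*m + 6.5888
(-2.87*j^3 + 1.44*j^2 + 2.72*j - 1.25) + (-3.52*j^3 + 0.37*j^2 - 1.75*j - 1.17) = -6.39*j^3 + 1.81*j^2 + 0.97*j - 2.42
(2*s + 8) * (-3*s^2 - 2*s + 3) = -6*s^3 - 28*s^2 - 10*s + 24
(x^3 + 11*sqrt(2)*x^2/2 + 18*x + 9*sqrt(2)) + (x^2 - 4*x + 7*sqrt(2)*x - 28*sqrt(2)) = x^3 + x^2 + 11*sqrt(2)*x^2/2 + 7*sqrt(2)*x + 14*x - 19*sqrt(2)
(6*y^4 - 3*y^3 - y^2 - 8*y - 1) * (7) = 42*y^4 - 21*y^3 - 7*y^2 - 56*y - 7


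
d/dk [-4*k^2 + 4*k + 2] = 4 - 8*k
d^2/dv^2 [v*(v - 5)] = 2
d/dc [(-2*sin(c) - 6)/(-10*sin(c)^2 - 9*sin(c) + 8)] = 10*(-12*sin(c) + cos(2*c) - 8)*cos(c)/(10*sin(c)^2 + 9*sin(c) - 8)^2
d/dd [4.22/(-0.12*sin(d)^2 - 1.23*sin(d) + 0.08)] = (1.0128*sin(d) + 5.1906)*cos(d)/(0.12*sin(d)^2 + 1.23*sin(d) - 0.08)^2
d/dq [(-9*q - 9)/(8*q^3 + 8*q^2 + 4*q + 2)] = 9*(8*q^3 + 16*q^2 + 8*q + 1)/(2*(16*q^6 + 32*q^5 + 32*q^4 + 24*q^3 + 12*q^2 + 4*q + 1))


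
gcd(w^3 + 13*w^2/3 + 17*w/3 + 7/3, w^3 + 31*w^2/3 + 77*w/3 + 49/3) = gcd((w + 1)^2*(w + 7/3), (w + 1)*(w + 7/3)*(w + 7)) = w^2 + 10*w/3 + 7/3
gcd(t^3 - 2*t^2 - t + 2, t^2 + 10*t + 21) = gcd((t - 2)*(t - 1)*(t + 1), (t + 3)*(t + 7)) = 1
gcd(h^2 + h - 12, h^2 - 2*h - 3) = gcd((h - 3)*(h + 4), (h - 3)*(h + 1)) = h - 3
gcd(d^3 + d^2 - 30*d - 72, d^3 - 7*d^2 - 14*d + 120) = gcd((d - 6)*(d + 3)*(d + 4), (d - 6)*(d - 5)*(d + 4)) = d^2 - 2*d - 24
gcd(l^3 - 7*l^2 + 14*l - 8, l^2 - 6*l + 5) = l - 1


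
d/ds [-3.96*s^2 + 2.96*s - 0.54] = 2.96 - 7.92*s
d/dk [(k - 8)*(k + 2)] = 2*k - 6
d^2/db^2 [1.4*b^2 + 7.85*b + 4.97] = 2.80000000000000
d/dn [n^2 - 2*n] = 2*n - 2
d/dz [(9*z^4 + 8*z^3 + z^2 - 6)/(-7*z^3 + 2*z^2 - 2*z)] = (-63*z^6 + 36*z^5 - 31*z^4 - 32*z^3 - 128*z^2 + 24*z - 12)/(z^2*(49*z^4 - 28*z^3 + 32*z^2 - 8*z + 4))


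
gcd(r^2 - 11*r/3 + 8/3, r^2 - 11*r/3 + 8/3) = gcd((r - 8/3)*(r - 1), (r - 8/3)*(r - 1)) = r^2 - 11*r/3 + 8/3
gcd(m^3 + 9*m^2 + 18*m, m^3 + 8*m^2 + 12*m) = m^2 + 6*m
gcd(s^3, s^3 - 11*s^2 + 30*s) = s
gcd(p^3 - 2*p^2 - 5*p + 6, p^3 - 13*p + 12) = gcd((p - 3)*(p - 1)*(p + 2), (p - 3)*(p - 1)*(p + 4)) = p^2 - 4*p + 3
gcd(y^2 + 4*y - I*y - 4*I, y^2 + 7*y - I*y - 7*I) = y - I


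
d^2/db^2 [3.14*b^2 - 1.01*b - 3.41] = 6.28000000000000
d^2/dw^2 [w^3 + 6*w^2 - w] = 6*w + 12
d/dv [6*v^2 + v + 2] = 12*v + 1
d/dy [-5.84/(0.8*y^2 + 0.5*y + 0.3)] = (9.344*y + 2.92)/(0.8*y^2 + 0.5*y + 0.3)^2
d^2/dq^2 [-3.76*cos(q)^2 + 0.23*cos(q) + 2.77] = -0.23*cos(q) + 7.52*cos(2*q)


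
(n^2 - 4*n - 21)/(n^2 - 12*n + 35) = (n + 3)/(n - 5)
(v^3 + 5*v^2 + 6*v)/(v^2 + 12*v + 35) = v*(v^2 + 5*v + 6)/(v^2 + 12*v + 35)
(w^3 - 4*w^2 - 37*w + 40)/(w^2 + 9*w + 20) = (w^2 - 9*w + 8)/(w + 4)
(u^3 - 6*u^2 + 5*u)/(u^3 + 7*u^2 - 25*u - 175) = u*(u - 1)/(u^2 + 12*u + 35)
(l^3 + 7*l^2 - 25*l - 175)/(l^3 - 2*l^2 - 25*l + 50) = (l + 7)/(l - 2)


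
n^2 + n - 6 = (n - 2)*(n + 3)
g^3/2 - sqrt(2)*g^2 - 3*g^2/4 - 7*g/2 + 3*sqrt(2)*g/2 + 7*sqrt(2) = (g/2 + 1)*(g - 7/2)*(g - 2*sqrt(2))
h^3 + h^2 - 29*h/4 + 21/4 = (h - 3/2)*(h - 1)*(h + 7/2)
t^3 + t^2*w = t^2*(t + w)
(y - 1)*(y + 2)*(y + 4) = y^3 + 5*y^2 + 2*y - 8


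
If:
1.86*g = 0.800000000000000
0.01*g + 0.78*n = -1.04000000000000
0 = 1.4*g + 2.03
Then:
No Solution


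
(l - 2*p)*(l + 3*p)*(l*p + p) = l^3*p + l^2*p^2 + l^2*p - 6*l*p^3 + l*p^2 - 6*p^3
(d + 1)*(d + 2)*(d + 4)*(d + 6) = d^4 + 13*d^3 + 56*d^2 + 92*d + 48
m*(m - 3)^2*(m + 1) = m^4 - 5*m^3 + 3*m^2 + 9*m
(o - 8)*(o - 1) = o^2 - 9*o + 8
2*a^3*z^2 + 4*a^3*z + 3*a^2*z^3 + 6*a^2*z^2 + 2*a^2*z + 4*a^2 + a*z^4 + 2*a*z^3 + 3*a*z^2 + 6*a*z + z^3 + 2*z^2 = (a + z)*(2*a + z)*(z + 2)*(a*z + 1)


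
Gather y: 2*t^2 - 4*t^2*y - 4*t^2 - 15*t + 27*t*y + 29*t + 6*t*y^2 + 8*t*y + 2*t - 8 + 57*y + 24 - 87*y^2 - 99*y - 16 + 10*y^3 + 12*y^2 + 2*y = -2*t^2 + 16*t + 10*y^3 + y^2*(6*t - 75) + y*(-4*t^2 + 35*t - 40)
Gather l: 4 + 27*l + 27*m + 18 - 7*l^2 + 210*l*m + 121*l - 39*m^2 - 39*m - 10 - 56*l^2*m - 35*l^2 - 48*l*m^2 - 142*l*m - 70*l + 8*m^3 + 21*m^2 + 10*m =l^2*(-56*m - 42) + l*(-48*m^2 + 68*m + 78) + 8*m^3 - 18*m^2 - 2*m + 12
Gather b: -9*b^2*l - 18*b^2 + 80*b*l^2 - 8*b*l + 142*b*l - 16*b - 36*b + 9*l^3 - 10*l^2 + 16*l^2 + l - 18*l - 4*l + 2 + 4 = b^2*(-9*l - 18) + b*(80*l^2 + 134*l - 52) + 9*l^3 + 6*l^2 - 21*l + 6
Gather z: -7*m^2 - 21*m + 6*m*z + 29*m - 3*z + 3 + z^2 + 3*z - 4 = -7*m^2 + 6*m*z + 8*m + z^2 - 1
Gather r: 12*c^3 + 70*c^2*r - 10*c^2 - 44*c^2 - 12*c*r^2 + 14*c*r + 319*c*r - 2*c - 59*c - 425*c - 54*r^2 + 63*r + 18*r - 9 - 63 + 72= 12*c^3 - 54*c^2 - 486*c + r^2*(-12*c - 54) + r*(70*c^2 + 333*c + 81)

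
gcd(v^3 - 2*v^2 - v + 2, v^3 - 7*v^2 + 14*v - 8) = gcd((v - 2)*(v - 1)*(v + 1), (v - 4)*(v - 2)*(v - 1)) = v^2 - 3*v + 2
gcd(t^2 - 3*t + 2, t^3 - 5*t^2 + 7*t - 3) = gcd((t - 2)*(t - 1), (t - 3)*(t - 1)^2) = t - 1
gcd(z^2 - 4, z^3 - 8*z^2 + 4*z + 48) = z + 2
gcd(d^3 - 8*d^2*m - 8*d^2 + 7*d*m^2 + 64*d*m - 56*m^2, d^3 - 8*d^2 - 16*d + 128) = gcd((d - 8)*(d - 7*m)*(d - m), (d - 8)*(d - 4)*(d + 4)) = d - 8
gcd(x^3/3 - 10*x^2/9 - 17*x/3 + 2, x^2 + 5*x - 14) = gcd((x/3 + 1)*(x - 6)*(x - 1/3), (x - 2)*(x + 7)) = 1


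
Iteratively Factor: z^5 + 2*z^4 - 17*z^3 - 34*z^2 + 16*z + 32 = (z - 1)*(z^4 + 3*z^3 - 14*z^2 - 48*z - 32) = (z - 1)*(z + 4)*(z^3 - z^2 - 10*z - 8) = (z - 4)*(z - 1)*(z + 4)*(z^2 + 3*z + 2) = (z - 4)*(z - 1)*(z + 1)*(z + 4)*(z + 2)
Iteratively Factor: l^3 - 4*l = (l)*(l^2 - 4) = l*(l - 2)*(l + 2)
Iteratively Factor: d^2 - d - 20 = (d + 4)*(d - 5)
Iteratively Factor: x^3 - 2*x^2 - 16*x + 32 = (x + 4)*(x^2 - 6*x + 8) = (x - 4)*(x + 4)*(x - 2)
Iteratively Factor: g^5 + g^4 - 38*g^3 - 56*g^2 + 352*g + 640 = (g + 2)*(g^4 - g^3 - 36*g^2 + 16*g + 320) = (g + 2)*(g + 4)*(g^3 - 5*g^2 - 16*g + 80) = (g - 4)*(g + 2)*(g + 4)*(g^2 - g - 20) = (g - 4)*(g + 2)*(g + 4)^2*(g - 5)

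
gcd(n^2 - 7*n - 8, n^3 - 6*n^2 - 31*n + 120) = n - 8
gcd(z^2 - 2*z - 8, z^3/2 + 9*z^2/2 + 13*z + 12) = z + 2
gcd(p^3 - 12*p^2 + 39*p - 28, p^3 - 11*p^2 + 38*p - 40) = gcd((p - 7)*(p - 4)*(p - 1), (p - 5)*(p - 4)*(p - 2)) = p - 4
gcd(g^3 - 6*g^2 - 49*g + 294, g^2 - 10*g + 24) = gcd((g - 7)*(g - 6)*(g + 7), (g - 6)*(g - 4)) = g - 6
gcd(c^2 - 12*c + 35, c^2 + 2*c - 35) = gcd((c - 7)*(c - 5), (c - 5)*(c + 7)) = c - 5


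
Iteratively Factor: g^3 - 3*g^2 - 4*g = (g)*(g^2 - 3*g - 4) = g*(g - 4)*(g + 1)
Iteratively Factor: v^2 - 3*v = (v - 3)*(v)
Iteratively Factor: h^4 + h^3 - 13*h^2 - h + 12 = (h + 4)*(h^3 - 3*h^2 - h + 3) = (h - 3)*(h + 4)*(h^2 - 1) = (h - 3)*(h + 1)*(h + 4)*(h - 1)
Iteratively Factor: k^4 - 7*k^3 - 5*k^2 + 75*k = (k - 5)*(k^3 - 2*k^2 - 15*k) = k*(k - 5)*(k^2 - 2*k - 15) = k*(k - 5)*(k + 3)*(k - 5)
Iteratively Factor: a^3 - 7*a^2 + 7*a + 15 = (a - 5)*(a^2 - 2*a - 3) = (a - 5)*(a + 1)*(a - 3)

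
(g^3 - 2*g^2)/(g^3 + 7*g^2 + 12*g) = g*(g - 2)/(g^2 + 7*g + 12)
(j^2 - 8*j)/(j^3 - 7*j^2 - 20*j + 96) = j/(j^2 + j - 12)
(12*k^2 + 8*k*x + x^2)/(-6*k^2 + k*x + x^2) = (12*k^2 + 8*k*x + x^2)/(-6*k^2 + k*x + x^2)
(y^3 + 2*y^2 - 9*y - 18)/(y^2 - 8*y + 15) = (y^2 + 5*y + 6)/(y - 5)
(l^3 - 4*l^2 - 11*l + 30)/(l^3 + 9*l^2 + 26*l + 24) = (l^2 - 7*l + 10)/(l^2 + 6*l + 8)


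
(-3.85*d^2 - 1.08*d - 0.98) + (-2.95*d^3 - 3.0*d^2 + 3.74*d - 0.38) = -2.95*d^3 - 6.85*d^2 + 2.66*d - 1.36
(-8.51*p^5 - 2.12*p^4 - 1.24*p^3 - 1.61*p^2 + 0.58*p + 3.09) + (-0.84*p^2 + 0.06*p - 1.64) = -8.51*p^5 - 2.12*p^4 - 1.24*p^3 - 2.45*p^2 + 0.64*p + 1.45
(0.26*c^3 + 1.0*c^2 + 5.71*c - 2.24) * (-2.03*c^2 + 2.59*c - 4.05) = -0.5278*c^5 - 1.3566*c^4 - 10.0543*c^3 + 15.2861*c^2 - 28.9271*c + 9.072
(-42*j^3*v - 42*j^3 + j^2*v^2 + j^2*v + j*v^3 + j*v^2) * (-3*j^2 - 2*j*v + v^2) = 126*j^5*v + 126*j^5 + 81*j^4*v^2 + 81*j^4*v - 47*j^3*v^3 - 47*j^3*v^2 - j^2*v^4 - j^2*v^3 + j*v^5 + j*v^4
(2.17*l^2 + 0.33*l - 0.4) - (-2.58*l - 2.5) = 2.17*l^2 + 2.91*l + 2.1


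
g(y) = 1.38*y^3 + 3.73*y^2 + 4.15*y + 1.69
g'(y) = 4.14*y^2 + 7.46*y + 4.15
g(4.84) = 265.62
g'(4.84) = 137.24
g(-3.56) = -28.07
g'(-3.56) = 30.06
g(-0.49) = 0.39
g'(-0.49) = 1.49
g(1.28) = 16.01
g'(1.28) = 20.48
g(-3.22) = -19.07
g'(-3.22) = 23.05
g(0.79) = 7.98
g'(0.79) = 12.63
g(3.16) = 95.60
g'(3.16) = 69.06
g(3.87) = 153.60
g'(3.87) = 95.02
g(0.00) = 1.69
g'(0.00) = 4.15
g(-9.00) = -739.55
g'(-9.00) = 272.35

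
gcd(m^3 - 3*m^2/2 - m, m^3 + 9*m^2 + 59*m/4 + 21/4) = m + 1/2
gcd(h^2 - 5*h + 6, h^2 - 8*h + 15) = h - 3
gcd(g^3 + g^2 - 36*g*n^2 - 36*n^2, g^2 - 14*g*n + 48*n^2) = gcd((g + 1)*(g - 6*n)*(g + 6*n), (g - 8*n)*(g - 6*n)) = g - 6*n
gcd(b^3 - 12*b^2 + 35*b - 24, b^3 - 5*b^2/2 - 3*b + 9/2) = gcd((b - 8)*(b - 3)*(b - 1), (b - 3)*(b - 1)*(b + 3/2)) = b^2 - 4*b + 3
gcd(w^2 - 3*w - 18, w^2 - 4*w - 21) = w + 3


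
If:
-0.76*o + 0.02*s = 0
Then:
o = 0.0263157894736842*s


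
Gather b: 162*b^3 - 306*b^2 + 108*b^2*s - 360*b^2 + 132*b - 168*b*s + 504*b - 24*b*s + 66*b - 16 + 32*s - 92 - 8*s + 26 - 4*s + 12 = 162*b^3 + b^2*(108*s - 666) + b*(702 - 192*s) + 20*s - 70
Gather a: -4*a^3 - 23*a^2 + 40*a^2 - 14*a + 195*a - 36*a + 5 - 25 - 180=-4*a^3 + 17*a^2 + 145*a - 200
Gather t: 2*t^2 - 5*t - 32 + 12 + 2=2*t^2 - 5*t - 18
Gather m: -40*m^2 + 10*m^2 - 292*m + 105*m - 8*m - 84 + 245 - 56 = -30*m^2 - 195*m + 105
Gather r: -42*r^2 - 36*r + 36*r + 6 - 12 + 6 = -42*r^2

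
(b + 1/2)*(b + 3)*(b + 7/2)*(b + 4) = b^4 + 11*b^3 + 167*b^2/4 + 241*b/4 + 21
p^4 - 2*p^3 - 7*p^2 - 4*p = p*(p - 4)*(p + 1)^2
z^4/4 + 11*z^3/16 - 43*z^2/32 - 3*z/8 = z*(z/4 + 1)*(z - 3/2)*(z + 1/4)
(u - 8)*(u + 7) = u^2 - u - 56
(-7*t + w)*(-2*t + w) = 14*t^2 - 9*t*w + w^2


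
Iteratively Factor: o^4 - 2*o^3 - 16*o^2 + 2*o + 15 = (o - 1)*(o^3 - o^2 - 17*o - 15) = (o - 1)*(o + 3)*(o^2 - 4*o - 5) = (o - 5)*(o - 1)*(o + 3)*(o + 1)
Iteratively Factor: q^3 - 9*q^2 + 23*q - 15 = (q - 3)*(q^2 - 6*q + 5) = (q - 5)*(q - 3)*(q - 1)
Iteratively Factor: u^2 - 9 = (u - 3)*(u + 3)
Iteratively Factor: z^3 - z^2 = (z - 1)*(z^2) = z*(z - 1)*(z)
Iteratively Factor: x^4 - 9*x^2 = (x)*(x^3 - 9*x) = x^2*(x^2 - 9) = x^2*(x - 3)*(x + 3)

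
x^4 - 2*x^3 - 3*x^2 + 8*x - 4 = (x - 2)*(x - 1)^2*(x + 2)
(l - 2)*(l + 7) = l^2 + 5*l - 14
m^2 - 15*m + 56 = (m - 8)*(m - 7)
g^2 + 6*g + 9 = (g + 3)^2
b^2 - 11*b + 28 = (b - 7)*(b - 4)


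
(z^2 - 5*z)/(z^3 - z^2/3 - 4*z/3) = 3*(5 - z)/(-3*z^2 + z + 4)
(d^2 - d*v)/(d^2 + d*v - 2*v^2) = d/(d + 2*v)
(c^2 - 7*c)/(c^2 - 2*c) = (c - 7)/(c - 2)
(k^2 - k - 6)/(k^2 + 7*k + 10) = (k - 3)/(k + 5)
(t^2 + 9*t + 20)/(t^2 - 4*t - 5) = (t^2 + 9*t + 20)/(t^2 - 4*t - 5)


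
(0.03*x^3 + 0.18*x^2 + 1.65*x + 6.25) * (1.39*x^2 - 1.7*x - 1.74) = 0.0417*x^5 + 0.1992*x^4 + 1.9353*x^3 + 5.5693*x^2 - 13.496*x - 10.875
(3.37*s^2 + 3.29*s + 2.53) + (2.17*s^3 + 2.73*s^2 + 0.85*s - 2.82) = 2.17*s^3 + 6.1*s^2 + 4.14*s - 0.29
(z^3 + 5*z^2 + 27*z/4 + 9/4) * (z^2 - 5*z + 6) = z^5 - 49*z^3/4 - 3*z^2/2 + 117*z/4 + 27/2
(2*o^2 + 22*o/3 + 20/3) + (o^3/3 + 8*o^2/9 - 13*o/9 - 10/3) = o^3/3 + 26*o^2/9 + 53*o/9 + 10/3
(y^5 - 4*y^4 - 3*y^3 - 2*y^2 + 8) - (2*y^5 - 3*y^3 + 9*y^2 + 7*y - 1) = -y^5 - 4*y^4 - 11*y^2 - 7*y + 9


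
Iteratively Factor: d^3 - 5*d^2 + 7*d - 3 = (d - 3)*(d^2 - 2*d + 1) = (d - 3)*(d - 1)*(d - 1)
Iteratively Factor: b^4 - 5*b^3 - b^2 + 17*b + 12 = (b - 4)*(b^3 - b^2 - 5*b - 3) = (b - 4)*(b + 1)*(b^2 - 2*b - 3) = (b - 4)*(b + 1)^2*(b - 3)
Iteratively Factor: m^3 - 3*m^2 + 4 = (m - 2)*(m^2 - m - 2) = (m - 2)^2*(m + 1)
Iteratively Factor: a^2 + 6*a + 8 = (a + 4)*(a + 2)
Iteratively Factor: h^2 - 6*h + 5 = (h - 1)*(h - 5)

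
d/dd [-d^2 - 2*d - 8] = -2*d - 2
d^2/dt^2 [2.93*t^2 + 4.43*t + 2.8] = 5.86000000000000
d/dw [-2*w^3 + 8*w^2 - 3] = 2*w*(8 - 3*w)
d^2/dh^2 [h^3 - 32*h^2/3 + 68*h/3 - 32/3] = 6*h - 64/3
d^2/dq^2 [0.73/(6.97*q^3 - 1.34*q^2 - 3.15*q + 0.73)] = ((1.9564 - 30.5286*q)*(6.97*q^3 - 1.34*q^2 - 3.15*q + 0.73) + 0.73*(-41.82*q^2 + 5.36*q + 6.3)*(-20.91*q^2 + 2.68*q + 3.15))/(6.97*q^3 - 1.34*q^2 - 3.15*q + 0.73)^3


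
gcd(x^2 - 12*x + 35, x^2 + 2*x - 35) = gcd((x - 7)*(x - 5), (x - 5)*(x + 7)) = x - 5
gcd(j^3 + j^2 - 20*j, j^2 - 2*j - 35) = j + 5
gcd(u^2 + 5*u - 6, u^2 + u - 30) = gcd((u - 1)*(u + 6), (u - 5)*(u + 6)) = u + 6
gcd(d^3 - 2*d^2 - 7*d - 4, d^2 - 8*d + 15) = 1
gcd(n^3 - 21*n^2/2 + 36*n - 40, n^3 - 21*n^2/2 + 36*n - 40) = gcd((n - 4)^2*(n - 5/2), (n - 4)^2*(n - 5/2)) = n^3 - 21*n^2/2 + 36*n - 40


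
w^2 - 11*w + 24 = (w - 8)*(w - 3)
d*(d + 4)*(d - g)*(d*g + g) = d^4*g - d^3*g^2 + 5*d^3*g - 5*d^2*g^2 + 4*d^2*g - 4*d*g^2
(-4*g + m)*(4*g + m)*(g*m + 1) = -16*g^3*m - 16*g^2 + g*m^3 + m^2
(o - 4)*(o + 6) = o^2 + 2*o - 24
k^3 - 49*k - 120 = (k - 8)*(k + 3)*(k + 5)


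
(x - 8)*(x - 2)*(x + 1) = x^3 - 9*x^2 + 6*x + 16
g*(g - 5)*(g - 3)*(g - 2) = g^4 - 10*g^3 + 31*g^2 - 30*g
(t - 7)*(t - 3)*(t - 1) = t^3 - 11*t^2 + 31*t - 21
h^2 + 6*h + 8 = (h + 2)*(h + 4)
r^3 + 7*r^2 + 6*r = r*(r + 1)*(r + 6)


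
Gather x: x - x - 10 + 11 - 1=0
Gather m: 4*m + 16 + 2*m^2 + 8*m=2*m^2 + 12*m + 16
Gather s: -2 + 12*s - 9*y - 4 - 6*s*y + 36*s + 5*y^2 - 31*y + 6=s*(48 - 6*y) + 5*y^2 - 40*y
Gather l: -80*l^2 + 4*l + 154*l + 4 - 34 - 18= -80*l^2 + 158*l - 48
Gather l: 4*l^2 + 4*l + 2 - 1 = 4*l^2 + 4*l + 1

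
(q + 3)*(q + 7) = q^2 + 10*q + 21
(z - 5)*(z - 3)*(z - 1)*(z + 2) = z^4 - 7*z^3 + 5*z^2 + 31*z - 30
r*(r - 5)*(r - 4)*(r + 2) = r^4 - 7*r^3 + 2*r^2 + 40*r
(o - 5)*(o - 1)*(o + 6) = o^3 - 31*o + 30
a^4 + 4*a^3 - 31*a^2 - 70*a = a*(a - 5)*(a + 2)*(a + 7)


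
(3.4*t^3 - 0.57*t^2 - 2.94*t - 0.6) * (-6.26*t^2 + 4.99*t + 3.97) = -21.284*t^5 + 20.5342*t^4 + 29.0581*t^3 - 13.1775*t^2 - 14.6658*t - 2.382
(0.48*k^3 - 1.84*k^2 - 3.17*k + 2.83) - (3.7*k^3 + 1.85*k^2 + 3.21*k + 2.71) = -3.22*k^3 - 3.69*k^2 - 6.38*k + 0.12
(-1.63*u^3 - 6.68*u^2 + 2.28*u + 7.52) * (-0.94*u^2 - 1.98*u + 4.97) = 1.5322*u^5 + 9.5066*u^4 + 2.9821*u^3 - 44.7828*u^2 - 3.558*u + 37.3744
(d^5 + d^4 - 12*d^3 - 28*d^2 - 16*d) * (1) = d^5 + d^4 - 12*d^3 - 28*d^2 - 16*d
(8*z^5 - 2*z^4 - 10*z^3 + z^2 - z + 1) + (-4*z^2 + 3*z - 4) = 8*z^5 - 2*z^4 - 10*z^3 - 3*z^2 + 2*z - 3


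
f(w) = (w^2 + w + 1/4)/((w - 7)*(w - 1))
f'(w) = (2*w + 1)/((w - 7)*(w - 1)) - (w^2 + w + 1/4)/((w - 7)*(w - 1)^2) - (w^2 + w + 1/4)/((w - 7)^2*(w - 1))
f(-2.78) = 0.14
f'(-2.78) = -0.07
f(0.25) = 0.11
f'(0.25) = 0.46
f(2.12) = -1.26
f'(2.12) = -0.09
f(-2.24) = 0.10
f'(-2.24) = -0.07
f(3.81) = -2.07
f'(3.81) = -0.87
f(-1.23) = 0.03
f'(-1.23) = -0.06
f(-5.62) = 0.31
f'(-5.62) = -0.05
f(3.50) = -1.83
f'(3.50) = -0.71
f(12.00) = 2.84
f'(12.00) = -0.37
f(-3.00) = 0.16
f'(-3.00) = -0.07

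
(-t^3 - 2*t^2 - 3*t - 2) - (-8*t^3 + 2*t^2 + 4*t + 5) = 7*t^3 - 4*t^2 - 7*t - 7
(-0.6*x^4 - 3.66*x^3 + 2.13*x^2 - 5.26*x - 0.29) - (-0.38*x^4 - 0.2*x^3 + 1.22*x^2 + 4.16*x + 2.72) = -0.22*x^4 - 3.46*x^3 + 0.91*x^2 - 9.42*x - 3.01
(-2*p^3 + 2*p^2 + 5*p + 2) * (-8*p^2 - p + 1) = 16*p^5 - 14*p^4 - 44*p^3 - 19*p^2 + 3*p + 2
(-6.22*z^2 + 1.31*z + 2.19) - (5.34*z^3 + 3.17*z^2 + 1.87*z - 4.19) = -5.34*z^3 - 9.39*z^2 - 0.56*z + 6.38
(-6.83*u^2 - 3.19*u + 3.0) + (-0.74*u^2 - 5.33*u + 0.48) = -7.57*u^2 - 8.52*u + 3.48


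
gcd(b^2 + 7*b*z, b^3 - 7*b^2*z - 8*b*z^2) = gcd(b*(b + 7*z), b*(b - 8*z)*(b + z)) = b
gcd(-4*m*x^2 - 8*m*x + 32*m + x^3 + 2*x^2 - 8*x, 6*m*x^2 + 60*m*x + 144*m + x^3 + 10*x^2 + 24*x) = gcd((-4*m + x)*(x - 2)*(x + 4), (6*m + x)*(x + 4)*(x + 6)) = x + 4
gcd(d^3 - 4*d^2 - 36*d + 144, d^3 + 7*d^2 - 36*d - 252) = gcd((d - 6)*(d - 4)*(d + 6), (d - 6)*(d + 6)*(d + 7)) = d^2 - 36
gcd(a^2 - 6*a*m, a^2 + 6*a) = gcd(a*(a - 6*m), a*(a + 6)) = a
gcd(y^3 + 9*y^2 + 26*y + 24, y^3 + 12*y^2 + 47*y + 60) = y^2 + 7*y + 12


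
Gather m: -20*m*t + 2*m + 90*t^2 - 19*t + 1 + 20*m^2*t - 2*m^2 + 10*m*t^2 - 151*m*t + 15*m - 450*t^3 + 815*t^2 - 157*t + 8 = m^2*(20*t - 2) + m*(10*t^2 - 171*t + 17) - 450*t^3 + 905*t^2 - 176*t + 9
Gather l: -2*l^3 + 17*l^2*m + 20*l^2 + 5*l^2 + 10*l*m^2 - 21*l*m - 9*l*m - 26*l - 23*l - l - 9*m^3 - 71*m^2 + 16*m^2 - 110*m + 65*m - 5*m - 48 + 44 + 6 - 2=-2*l^3 + l^2*(17*m + 25) + l*(10*m^2 - 30*m - 50) - 9*m^3 - 55*m^2 - 50*m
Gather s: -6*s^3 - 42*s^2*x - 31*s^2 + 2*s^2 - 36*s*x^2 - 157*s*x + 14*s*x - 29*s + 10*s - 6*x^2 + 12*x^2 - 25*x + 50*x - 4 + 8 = -6*s^3 + s^2*(-42*x - 29) + s*(-36*x^2 - 143*x - 19) + 6*x^2 + 25*x + 4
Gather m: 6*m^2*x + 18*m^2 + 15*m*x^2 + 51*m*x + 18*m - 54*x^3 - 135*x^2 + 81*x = m^2*(6*x + 18) + m*(15*x^2 + 51*x + 18) - 54*x^3 - 135*x^2 + 81*x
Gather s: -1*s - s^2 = -s^2 - s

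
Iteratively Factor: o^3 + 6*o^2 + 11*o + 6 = (o + 3)*(o^2 + 3*o + 2) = (o + 2)*(o + 3)*(o + 1)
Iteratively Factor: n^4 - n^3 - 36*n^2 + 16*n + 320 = (n + 4)*(n^3 - 5*n^2 - 16*n + 80) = (n - 4)*(n + 4)*(n^2 - n - 20) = (n - 4)*(n + 4)^2*(n - 5)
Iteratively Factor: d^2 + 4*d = (d + 4)*(d)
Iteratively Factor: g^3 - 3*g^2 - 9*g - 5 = (g + 1)*(g^2 - 4*g - 5) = (g - 5)*(g + 1)*(g + 1)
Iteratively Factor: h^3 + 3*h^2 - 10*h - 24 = (h + 2)*(h^2 + h - 12) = (h - 3)*(h + 2)*(h + 4)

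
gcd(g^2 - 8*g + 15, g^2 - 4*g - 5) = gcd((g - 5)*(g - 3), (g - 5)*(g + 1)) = g - 5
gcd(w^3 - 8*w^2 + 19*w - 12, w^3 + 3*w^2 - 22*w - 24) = w - 4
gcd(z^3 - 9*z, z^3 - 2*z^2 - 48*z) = z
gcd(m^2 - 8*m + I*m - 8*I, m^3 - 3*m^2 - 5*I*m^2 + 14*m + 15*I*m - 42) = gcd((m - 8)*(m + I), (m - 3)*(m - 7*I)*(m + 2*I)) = 1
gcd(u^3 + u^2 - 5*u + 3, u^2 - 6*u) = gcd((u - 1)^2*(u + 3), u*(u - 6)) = 1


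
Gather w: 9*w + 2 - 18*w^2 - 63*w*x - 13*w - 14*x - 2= -18*w^2 + w*(-63*x - 4) - 14*x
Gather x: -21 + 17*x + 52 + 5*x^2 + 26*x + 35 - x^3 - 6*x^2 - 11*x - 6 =-x^3 - x^2 + 32*x + 60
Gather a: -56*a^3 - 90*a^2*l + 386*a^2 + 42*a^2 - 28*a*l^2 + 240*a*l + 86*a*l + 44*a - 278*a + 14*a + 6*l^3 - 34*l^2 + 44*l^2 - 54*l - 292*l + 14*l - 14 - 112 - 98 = -56*a^3 + a^2*(428 - 90*l) + a*(-28*l^2 + 326*l - 220) + 6*l^3 + 10*l^2 - 332*l - 224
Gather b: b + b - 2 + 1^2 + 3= 2*b + 2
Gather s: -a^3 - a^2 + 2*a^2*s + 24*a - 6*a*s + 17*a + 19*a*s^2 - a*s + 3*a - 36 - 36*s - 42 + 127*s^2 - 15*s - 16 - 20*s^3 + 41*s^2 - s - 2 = -a^3 - a^2 + 44*a - 20*s^3 + s^2*(19*a + 168) + s*(2*a^2 - 7*a - 52) - 96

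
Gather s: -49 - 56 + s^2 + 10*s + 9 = s^2 + 10*s - 96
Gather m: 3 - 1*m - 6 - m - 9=-2*m - 12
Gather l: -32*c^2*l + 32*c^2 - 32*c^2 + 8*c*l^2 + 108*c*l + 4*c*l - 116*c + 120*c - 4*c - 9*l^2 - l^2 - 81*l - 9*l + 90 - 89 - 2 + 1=l^2*(8*c - 10) + l*(-32*c^2 + 112*c - 90)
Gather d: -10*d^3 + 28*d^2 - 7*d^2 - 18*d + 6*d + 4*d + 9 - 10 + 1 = -10*d^3 + 21*d^2 - 8*d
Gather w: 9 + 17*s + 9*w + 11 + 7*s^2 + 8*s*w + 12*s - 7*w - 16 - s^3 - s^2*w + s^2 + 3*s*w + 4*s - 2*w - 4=-s^3 + 8*s^2 + 33*s + w*(-s^2 + 11*s)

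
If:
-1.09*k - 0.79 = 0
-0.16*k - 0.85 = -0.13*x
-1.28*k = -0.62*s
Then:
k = -0.72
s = -1.50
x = 5.65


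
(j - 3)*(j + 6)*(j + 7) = j^3 + 10*j^2 + 3*j - 126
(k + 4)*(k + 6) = k^2 + 10*k + 24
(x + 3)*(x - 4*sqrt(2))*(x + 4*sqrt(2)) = x^3 + 3*x^2 - 32*x - 96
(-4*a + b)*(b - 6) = -4*a*b + 24*a + b^2 - 6*b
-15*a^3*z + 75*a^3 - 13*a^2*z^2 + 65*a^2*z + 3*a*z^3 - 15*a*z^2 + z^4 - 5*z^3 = (-3*a + z)*(a + z)*(5*a + z)*(z - 5)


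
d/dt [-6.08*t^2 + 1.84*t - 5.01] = 1.84 - 12.16*t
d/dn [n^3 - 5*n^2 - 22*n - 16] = 3*n^2 - 10*n - 22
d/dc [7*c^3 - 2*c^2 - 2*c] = 21*c^2 - 4*c - 2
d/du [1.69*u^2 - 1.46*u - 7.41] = 3.38*u - 1.46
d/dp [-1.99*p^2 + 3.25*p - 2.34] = 3.25 - 3.98*p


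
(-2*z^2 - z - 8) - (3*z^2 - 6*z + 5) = -5*z^2 + 5*z - 13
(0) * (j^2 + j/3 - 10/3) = 0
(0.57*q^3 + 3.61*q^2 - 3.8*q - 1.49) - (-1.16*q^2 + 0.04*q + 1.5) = 0.57*q^3 + 4.77*q^2 - 3.84*q - 2.99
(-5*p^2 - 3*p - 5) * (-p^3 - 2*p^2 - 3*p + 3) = 5*p^5 + 13*p^4 + 26*p^3 + 4*p^2 + 6*p - 15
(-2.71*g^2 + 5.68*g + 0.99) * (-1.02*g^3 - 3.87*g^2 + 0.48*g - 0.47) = 2.7642*g^5 + 4.6941*g^4 - 24.2922*g^3 + 0.1688*g^2 - 2.1944*g - 0.4653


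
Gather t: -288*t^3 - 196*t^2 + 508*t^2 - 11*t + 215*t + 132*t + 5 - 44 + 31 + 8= -288*t^3 + 312*t^2 + 336*t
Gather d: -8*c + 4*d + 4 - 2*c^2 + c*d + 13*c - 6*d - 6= -2*c^2 + 5*c + d*(c - 2) - 2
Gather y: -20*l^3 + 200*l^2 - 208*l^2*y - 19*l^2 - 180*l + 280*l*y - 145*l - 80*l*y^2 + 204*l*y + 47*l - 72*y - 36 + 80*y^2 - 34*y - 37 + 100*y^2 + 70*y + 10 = -20*l^3 + 181*l^2 - 278*l + y^2*(180 - 80*l) + y*(-208*l^2 + 484*l - 36) - 63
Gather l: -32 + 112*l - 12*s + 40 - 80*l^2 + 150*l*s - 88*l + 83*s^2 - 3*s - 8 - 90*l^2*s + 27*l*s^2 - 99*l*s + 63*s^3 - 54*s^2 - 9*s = l^2*(-90*s - 80) + l*(27*s^2 + 51*s + 24) + 63*s^3 + 29*s^2 - 24*s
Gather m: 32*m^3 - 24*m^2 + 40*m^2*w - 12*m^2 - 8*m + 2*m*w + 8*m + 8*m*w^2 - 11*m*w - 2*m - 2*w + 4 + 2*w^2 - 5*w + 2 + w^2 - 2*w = 32*m^3 + m^2*(40*w - 36) + m*(8*w^2 - 9*w - 2) + 3*w^2 - 9*w + 6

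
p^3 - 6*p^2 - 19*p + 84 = (p - 7)*(p - 3)*(p + 4)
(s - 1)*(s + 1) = s^2 - 1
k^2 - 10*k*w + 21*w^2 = (k - 7*w)*(k - 3*w)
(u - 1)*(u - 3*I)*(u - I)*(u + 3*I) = u^4 - u^3 - I*u^3 + 9*u^2 + I*u^2 - 9*u - 9*I*u + 9*I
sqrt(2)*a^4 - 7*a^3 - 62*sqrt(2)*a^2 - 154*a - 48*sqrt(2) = (a - 8*sqrt(2))*(a + sqrt(2))*(a + 3*sqrt(2))*(sqrt(2)*a + 1)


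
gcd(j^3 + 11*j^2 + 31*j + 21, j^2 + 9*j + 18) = j + 3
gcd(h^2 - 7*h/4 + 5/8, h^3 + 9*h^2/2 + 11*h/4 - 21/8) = h - 1/2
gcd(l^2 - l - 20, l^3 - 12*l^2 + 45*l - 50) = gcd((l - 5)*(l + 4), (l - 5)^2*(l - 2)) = l - 5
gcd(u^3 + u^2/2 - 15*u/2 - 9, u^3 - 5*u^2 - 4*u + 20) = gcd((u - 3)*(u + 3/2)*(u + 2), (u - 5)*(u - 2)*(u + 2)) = u + 2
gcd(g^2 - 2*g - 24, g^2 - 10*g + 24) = g - 6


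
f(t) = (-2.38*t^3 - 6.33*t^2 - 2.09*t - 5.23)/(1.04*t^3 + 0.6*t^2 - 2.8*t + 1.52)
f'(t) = (-7.14*t^2 - 12.66*t - 2.09)/(1.04*t^3 + 0.6*t^2 - 2.8*t + 1.52) + (-3.12*t^2 - 1.2*t + 2.8)*(-2.38*t^3 - 6.33*t^2 - 2.09*t - 5.23)/(1.04*t^3 + 0.6*t^2 - 2.8*t + 1.52)^2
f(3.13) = -4.81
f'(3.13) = 1.31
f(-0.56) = -1.82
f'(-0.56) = -0.57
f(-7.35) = -1.71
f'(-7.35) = 0.07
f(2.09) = -7.58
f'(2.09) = 5.31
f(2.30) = -6.64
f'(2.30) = 3.71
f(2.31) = -6.61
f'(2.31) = 3.65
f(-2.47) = 0.79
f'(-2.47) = 6.95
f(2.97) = -5.04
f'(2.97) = 1.54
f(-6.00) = -1.59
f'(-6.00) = 0.11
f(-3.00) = -0.65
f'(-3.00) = 1.11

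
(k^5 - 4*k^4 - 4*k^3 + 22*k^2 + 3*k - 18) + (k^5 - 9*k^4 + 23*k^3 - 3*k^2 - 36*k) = 2*k^5 - 13*k^4 + 19*k^3 + 19*k^2 - 33*k - 18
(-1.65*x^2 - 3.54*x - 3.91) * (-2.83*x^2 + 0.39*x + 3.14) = 4.6695*x^4 + 9.3747*x^3 + 4.5037*x^2 - 12.6405*x - 12.2774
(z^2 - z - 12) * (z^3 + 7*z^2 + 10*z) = z^5 + 6*z^4 - 9*z^3 - 94*z^2 - 120*z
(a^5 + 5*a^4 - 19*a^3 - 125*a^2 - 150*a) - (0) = a^5 + 5*a^4 - 19*a^3 - 125*a^2 - 150*a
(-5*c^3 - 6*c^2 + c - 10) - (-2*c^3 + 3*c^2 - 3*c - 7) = -3*c^3 - 9*c^2 + 4*c - 3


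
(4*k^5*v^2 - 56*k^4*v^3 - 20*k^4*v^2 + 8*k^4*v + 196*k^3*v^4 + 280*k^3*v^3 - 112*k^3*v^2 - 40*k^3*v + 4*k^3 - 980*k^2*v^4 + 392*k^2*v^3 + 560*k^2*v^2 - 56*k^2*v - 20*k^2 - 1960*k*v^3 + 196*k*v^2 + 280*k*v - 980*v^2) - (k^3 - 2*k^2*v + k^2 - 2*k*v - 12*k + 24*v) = 4*k^5*v^2 - 56*k^4*v^3 - 20*k^4*v^2 + 8*k^4*v + 196*k^3*v^4 + 280*k^3*v^3 - 112*k^3*v^2 - 40*k^3*v + 3*k^3 - 980*k^2*v^4 + 392*k^2*v^3 + 560*k^2*v^2 - 54*k^2*v - 21*k^2 - 1960*k*v^3 + 196*k*v^2 + 282*k*v + 12*k - 980*v^2 - 24*v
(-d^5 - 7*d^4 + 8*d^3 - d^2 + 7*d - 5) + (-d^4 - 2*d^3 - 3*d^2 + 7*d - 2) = -d^5 - 8*d^4 + 6*d^3 - 4*d^2 + 14*d - 7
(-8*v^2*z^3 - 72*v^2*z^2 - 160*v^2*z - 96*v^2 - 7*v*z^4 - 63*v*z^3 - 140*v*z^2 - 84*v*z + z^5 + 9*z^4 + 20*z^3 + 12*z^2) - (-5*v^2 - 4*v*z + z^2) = -8*v^2*z^3 - 72*v^2*z^2 - 160*v^2*z - 91*v^2 - 7*v*z^4 - 63*v*z^3 - 140*v*z^2 - 80*v*z + z^5 + 9*z^4 + 20*z^3 + 11*z^2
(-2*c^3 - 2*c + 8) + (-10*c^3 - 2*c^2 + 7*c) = -12*c^3 - 2*c^2 + 5*c + 8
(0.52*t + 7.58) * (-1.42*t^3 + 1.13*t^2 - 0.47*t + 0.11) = -0.7384*t^4 - 10.176*t^3 + 8.321*t^2 - 3.5054*t + 0.8338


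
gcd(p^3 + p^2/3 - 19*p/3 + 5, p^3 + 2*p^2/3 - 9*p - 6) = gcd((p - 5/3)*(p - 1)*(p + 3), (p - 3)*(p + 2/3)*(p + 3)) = p + 3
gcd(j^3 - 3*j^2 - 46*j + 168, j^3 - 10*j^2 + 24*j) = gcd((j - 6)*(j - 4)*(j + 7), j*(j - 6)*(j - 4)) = j^2 - 10*j + 24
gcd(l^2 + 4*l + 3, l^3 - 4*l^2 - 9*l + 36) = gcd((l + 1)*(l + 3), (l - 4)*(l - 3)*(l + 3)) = l + 3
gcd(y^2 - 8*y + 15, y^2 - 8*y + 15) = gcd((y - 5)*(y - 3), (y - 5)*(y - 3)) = y^2 - 8*y + 15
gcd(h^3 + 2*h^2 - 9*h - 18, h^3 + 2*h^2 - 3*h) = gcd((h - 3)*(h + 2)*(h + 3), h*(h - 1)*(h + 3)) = h + 3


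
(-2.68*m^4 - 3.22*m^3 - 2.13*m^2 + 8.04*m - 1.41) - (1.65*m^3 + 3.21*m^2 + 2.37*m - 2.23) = -2.68*m^4 - 4.87*m^3 - 5.34*m^2 + 5.67*m + 0.82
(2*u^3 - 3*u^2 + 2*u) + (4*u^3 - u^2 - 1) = 6*u^3 - 4*u^2 + 2*u - 1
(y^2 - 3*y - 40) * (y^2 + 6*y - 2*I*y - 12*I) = y^4 + 3*y^3 - 2*I*y^3 - 58*y^2 - 6*I*y^2 - 240*y + 116*I*y + 480*I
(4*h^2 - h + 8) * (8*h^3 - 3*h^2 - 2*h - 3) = 32*h^5 - 20*h^4 + 59*h^3 - 34*h^2 - 13*h - 24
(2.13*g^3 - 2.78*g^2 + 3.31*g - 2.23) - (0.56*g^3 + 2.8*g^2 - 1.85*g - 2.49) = 1.57*g^3 - 5.58*g^2 + 5.16*g + 0.26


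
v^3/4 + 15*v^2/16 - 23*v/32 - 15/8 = (v/4 + 1)*(v - 3/2)*(v + 5/4)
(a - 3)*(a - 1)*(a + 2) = a^3 - 2*a^2 - 5*a + 6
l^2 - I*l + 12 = (l - 4*I)*(l + 3*I)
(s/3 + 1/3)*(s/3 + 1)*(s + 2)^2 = s^4/9 + 8*s^3/9 + 23*s^2/9 + 28*s/9 + 4/3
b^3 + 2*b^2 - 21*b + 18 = (b - 3)*(b - 1)*(b + 6)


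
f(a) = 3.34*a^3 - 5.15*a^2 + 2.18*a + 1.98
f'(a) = 10.02*a^2 - 10.3*a + 2.18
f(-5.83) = -847.61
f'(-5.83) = 402.80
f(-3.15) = -160.38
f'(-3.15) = 134.05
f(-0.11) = 1.67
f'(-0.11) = 3.43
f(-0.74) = -3.81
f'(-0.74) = 15.29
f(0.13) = 2.18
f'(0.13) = 1.01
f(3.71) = 109.74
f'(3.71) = 101.88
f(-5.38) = -678.92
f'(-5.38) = 347.62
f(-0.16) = 1.49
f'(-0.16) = 4.08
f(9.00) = 2039.31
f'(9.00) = 721.10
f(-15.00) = -12461.97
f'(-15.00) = 2411.18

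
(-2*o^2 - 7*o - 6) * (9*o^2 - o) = -18*o^4 - 61*o^3 - 47*o^2 + 6*o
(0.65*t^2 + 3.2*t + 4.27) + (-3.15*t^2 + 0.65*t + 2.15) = -2.5*t^2 + 3.85*t + 6.42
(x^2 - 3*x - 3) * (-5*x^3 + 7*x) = -5*x^5 + 15*x^4 + 22*x^3 - 21*x^2 - 21*x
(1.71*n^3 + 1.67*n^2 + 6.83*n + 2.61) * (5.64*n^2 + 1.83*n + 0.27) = 9.6444*n^5 + 12.5481*n^4 + 42.039*n^3 + 27.6702*n^2 + 6.6204*n + 0.7047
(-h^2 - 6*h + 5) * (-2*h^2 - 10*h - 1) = 2*h^4 + 22*h^3 + 51*h^2 - 44*h - 5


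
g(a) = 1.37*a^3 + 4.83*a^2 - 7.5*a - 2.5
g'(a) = 4.11*a^2 + 9.66*a - 7.5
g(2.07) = 14.82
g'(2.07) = 30.11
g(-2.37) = 24.17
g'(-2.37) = -7.31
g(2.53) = 31.63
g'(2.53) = 43.25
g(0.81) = -4.68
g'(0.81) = 3.02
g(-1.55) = 15.63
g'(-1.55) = -12.60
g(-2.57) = 25.42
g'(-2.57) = -5.18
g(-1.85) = 19.23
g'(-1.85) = -11.30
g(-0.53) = 2.63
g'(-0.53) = -11.47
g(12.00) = 2970.38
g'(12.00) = 700.26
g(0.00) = -2.50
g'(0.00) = -7.50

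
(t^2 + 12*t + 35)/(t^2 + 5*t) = (t + 7)/t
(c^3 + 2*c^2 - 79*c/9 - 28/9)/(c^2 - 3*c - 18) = (-9*c^3 - 18*c^2 + 79*c + 28)/(9*(-c^2 + 3*c + 18))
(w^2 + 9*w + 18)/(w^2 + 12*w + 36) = (w + 3)/(w + 6)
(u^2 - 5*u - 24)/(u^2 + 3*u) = (u - 8)/u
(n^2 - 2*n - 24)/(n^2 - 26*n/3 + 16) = 3*(n + 4)/(3*n - 8)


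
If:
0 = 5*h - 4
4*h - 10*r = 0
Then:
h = 4/5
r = 8/25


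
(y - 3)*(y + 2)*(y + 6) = y^3 + 5*y^2 - 12*y - 36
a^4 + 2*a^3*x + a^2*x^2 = a^2*(a + x)^2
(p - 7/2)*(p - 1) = p^2 - 9*p/2 + 7/2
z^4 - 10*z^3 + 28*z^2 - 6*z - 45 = (z - 5)*(z - 3)^2*(z + 1)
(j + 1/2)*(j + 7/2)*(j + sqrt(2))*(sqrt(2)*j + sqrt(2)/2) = sqrt(2)*j^4 + 2*j^3 + 9*sqrt(2)*j^3/2 + 15*sqrt(2)*j^2/4 + 9*j^2 + 7*sqrt(2)*j/8 + 15*j/2 + 7/4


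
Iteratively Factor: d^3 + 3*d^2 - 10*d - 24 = (d + 2)*(d^2 + d - 12) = (d + 2)*(d + 4)*(d - 3)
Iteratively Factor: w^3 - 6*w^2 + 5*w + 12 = (w - 4)*(w^2 - 2*w - 3) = (w - 4)*(w - 3)*(w + 1)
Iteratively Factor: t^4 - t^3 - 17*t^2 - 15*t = (t)*(t^3 - t^2 - 17*t - 15) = t*(t + 3)*(t^2 - 4*t - 5) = t*(t + 1)*(t + 3)*(t - 5)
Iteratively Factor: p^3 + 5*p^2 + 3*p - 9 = (p + 3)*(p^2 + 2*p - 3) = (p + 3)^2*(p - 1)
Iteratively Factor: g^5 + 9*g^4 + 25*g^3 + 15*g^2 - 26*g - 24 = (g + 4)*(g^4 + 5*g^3 + 5*g^2 - 5*g - 6) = (g + 3)*(g + 4)*(g^3 + 2*g^2 - g - 2) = (g + 2)*(g + 3)*(g + 4)*(g^2 - 1) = (g + 1)*(g + 2)*(g + 3)*(g + 4)*(g - 1)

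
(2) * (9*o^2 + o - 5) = 18*o^2 + 2*o - 10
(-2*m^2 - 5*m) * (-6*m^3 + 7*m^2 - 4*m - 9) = 12*m^5 + 16*m^4 - 27*m^3 + 38*m^2 + 45*m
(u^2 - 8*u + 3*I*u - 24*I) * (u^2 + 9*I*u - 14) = u^4 - 8*u^3 + 12*I*u^3 - 41*u^2 - 96*I*u^2 + 328*u - 42*I*u + 336*I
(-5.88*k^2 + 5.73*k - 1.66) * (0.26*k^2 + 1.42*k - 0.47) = -1.5288*k^4 - 6.8598*k^3 + 10.4686*k^2 - 5.0503*k + 0.7802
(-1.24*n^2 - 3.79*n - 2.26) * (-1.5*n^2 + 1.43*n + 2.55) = 1.86*n^4 + 3.9118*n^3 - 5.1917*n^2 - 12.8963*n - 5.763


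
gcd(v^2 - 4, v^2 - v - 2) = v - 2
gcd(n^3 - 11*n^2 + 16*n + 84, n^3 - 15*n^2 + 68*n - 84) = n^2 - 13*n + 42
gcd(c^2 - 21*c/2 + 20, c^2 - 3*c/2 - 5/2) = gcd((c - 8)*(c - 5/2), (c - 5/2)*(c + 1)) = c - 5/2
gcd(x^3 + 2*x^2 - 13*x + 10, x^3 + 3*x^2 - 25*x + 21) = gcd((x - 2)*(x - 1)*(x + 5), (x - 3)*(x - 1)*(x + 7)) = x - 1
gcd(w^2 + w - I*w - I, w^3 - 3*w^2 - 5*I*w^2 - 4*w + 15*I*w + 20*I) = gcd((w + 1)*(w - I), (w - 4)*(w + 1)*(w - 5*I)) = w + 1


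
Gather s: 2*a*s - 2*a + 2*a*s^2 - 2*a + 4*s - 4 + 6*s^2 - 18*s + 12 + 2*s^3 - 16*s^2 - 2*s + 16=-4*a + 2*s^3 + s^2*(2*a - 10) + s*(2*a - 16) + 24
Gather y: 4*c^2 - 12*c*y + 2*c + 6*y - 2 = 4*c^2 + 2*c + y*(6 - 12*c) - 2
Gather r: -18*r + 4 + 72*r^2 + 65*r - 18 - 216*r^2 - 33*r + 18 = -144*r^2 + 14*r + 4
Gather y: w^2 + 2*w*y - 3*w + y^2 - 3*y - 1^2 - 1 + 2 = w^2 - 3*w + y^2 + y*(2*w - 3)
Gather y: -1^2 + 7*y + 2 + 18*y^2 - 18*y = 18*y^2 - 11*y + 1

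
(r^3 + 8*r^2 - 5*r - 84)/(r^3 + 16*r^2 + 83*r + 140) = (r - 3)/(r + 5)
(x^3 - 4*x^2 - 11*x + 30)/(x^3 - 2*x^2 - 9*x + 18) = (x - 5)/(x - 3)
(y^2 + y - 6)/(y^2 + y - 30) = (y^2 + y - 6)/(y^2 + y - 30)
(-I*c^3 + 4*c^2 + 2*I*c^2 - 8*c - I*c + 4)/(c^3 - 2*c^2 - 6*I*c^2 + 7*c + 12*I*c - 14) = (-I*c^3 + 2*c^2*(2 + I) - c*(8 + I) + 4)/(c^3 - 2*c^2*(1 + 3*I) + c*(7 + 12*I) - 14)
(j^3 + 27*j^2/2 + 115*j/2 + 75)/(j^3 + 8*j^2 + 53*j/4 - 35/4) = 2*(2*j^2 + 17*j + 30)/(4*j^2 + 12*j - 7)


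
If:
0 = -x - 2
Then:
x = -2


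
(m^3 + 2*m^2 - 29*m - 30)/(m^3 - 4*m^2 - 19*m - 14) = (m^2 + m - 30)/(m^2 - 5*m - 14)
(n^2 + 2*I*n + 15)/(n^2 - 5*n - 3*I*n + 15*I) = (n + 5*I)/(n - 5)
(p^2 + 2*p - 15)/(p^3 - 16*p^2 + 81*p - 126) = (p + 5)/(p^2 - 13*p + 42)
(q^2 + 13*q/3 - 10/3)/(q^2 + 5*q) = (q - 2/3)/q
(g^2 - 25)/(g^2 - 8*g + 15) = (g + 5)/(g - 3)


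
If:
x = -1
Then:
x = -1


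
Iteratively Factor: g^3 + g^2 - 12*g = (g - 3)*(g^2 + 4*g) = g*(g - 3)*(g + 4)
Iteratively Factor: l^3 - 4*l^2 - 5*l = (l)*(l^2 - 4*l - 5) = l*(l + 1)*(l - 5)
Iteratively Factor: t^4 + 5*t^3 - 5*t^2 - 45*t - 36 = (t - 3)*(t^3 + 8*t^2 + 19*t + 12) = (t - 3)*(t + 4)*(t^2 + 4*t + 3) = (t - 3)*(t + 3)*(t + 4)*(t + 1)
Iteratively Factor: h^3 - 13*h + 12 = (h - 1)*(h^2 + h - 12) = (h - 1)*(h + 4)*(h - 3)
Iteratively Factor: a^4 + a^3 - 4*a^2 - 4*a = (a + 2)*(a^3 - a^2 - 2*a) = (a - 2)*(a + 2)*(a^2 + a) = (a - 2)*(a + 1)*(a + 2)*(a)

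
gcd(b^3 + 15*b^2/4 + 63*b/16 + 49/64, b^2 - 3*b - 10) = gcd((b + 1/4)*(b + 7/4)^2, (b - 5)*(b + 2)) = 1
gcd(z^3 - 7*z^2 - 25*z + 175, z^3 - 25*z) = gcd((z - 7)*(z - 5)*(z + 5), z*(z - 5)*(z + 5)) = z^2 - 25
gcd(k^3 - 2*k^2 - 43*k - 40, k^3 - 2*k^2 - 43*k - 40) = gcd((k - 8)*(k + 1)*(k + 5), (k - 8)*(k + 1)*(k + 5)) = k^3 - 2*k^2 - 43*k - 40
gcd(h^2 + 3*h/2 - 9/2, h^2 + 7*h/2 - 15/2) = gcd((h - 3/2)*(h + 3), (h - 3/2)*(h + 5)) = h - 3/2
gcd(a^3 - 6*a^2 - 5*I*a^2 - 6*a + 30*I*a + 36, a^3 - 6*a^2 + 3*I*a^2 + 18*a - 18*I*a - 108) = a^2 + a*(-6 - 3*I) + 18*I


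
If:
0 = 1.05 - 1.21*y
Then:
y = 0.87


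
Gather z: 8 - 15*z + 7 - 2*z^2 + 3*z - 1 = -2*z^2 - 12*z + 14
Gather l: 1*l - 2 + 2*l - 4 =3*l - 6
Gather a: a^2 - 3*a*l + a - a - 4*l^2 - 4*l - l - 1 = a^2 - 3*a*l - 4*l^2 - 5*l - 1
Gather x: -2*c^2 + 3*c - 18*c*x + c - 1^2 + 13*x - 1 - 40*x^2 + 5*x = -2*c^2 + 4*c - 40*x^2 + x*(18 - 18*c) - 2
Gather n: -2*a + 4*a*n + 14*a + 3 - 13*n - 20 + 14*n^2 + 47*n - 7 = 12*a + 14*n^2 + n*(4*a + 34) - 24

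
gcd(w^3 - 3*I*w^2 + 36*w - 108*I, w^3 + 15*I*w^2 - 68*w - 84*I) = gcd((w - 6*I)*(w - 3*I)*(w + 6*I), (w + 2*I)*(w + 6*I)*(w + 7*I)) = w + 6*I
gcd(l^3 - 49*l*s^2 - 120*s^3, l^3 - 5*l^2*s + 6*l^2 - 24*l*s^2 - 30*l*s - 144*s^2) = -l^2 + 5*l*s + 24*s^2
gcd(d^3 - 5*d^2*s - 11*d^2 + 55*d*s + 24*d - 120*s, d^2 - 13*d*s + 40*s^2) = -d + 5*s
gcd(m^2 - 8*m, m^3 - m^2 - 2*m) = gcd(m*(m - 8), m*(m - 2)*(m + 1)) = m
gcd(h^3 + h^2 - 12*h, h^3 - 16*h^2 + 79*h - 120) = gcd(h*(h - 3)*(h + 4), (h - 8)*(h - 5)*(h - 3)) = h - 3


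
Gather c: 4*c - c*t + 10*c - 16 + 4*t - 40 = c*(14 - t) + 4*t - 56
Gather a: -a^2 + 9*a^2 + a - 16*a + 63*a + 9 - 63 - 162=8*a^2 + 48*a - 216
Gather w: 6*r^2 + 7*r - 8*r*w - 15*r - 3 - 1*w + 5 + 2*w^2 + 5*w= 6*r^2 - 8*r + 2*w^2 + w*(4 - 8*r) + 2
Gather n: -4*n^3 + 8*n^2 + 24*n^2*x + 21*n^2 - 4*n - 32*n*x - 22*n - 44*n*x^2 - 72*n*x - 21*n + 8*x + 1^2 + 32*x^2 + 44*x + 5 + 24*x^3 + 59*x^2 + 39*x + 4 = -4*n^3 + n^2*(24*x + 29) + n*(-44*x^2 - 104*x - 47) + 24*x^3 + 91*x^2 + 91*x + 10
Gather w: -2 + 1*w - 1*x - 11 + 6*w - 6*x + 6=7*w - 7*x - 7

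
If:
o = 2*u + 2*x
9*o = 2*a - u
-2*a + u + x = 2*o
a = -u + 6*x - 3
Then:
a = -3/103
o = 4/103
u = -42/103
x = 44/103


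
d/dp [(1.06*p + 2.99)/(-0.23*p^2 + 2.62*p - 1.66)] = (0.2438*p^2 + 1.3754*p - 9.5934)/(0.0529*p^4 - 1.2052*p^3 + 7.628*p^2 - 8.6984*p + 2.7556)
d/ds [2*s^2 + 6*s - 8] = 4*s + 6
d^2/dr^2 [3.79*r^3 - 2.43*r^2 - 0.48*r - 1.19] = 22.74*r - 4.86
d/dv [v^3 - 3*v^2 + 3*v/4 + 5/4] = 3*v^2 - 6*v + 3/4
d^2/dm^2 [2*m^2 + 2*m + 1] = 4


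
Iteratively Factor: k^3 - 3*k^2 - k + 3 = (k + 1)*(k^2 - 4*k + 3) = (k - 1)*(k + 1)*(k - 3)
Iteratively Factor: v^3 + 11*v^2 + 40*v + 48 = (v + 4)*(v^2 + 7*v + 12) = (v + 4)^2*(v + 3)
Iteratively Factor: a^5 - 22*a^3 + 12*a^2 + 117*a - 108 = (a - 3)*(a^4 + 3*a^3 - 13*a^2 - 27*a + 36) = (a - 3)*(a + 4)*(a^3 - a^2 - 9*a + 9) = (a - 3)*(a + 3)*(a + 4)*(a^2 - 4*a + 3) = (a - 3)^2*(a + 3)*(a + 4)*(a - 1)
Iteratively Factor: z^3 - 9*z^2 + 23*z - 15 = (z - 5)*(z^2 - 4*z + 3) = (z - 5)*(z - 1)*(z - 3)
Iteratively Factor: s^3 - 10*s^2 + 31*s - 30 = (s - 3)*(s^2 - 7*s + 10) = (s - 5)*(s - 3)*(s - 2)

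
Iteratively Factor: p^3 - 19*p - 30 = (p + 3)*(p^2 - 3*p - 10) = (p - 5)*(p + 3)*(p + 2)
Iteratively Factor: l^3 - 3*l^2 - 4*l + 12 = (l - 3)*(l^2 - 4) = (l - 3)*(l + 2)*(l - 2)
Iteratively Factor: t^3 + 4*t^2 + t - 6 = (t + 3)*(t^2 + t - 2) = (t + 2)*(t + 3)*(t - 1)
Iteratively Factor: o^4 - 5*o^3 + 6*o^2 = (o)*(o^3 - 5*o^2 + 6*o) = o*(o - 3)*(o^2 - 2*o) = o^2*(o - 3)*(o - 2)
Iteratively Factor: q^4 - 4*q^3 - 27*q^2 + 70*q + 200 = (q + 4)*(q^3 - 8*q^2 + 5*q + 50) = (q - 5)*(q + 4)*(q^2 - 3*q - 10) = (q - 5)^2*(q + 4)*(q + 2)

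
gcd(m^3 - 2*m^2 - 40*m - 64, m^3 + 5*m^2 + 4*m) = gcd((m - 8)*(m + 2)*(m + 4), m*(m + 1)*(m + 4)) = m + 4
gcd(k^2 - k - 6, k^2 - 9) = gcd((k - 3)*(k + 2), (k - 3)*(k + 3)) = k - 3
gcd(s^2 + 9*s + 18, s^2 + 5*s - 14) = 1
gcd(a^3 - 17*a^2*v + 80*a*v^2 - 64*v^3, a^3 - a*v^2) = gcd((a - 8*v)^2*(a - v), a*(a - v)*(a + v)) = -a + v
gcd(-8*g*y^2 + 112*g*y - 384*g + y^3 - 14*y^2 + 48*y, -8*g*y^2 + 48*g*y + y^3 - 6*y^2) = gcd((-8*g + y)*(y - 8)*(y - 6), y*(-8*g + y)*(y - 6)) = -8*g*y + 48*g + y^2 - 6*y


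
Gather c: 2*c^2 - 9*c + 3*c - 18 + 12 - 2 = 2*c^2 - 6*c - 8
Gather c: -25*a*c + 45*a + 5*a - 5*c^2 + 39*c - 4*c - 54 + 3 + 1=50*a - 5*c^2 + c*(35 - 25*a) - 50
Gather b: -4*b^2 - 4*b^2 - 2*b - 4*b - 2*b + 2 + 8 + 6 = -8*b^2 - 8*b + 16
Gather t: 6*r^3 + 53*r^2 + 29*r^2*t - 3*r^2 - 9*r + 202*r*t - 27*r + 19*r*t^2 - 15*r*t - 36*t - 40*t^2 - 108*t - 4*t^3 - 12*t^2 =6*r^3 + 50*r^2 - 36*r - 4*t^3 + t^2*(19*r - 52) + t*(29*r^2 + 187*r - 144)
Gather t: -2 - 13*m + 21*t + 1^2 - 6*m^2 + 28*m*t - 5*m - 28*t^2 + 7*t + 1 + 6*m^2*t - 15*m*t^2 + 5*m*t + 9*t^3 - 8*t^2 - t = -6*m^2 - 18*m + 9*t^3 + t^2*(-15*m - 36) + t*(6*m^2 + 33*m + 27)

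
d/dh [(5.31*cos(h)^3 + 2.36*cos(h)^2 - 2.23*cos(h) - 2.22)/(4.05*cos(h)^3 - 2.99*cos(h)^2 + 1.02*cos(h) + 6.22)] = (25.4349*cos(h)^4 - 28.8954*cos(h)^3 - 121.7971*cos(h)^2 - 16.0828*cos(h) + 11.6062)*sin(h)/(16.4025*cos(h)^6 - 24.219*cos(h)^5 + 17.2021*cos(h)^4 + 44.2824*cos(h)^3 - 36.1552*cos(h)^2 + 12.6888*cos(h) + 38.6884)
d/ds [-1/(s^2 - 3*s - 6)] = (2*s - 3)/(-s^2 + 3*s + 6)^2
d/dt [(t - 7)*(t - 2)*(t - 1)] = 3*t^2 - 20*t + 23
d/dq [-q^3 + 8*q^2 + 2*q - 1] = -3*q^2 + 16*q + 2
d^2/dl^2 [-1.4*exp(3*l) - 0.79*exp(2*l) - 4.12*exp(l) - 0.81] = (-12.6*exp(2*l) - 3.16*exp(l) - 4.12)*exp(l)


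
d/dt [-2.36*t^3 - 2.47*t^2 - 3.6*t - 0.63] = -7.08*t^2 - 4.94*t - 3.6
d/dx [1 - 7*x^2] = -14*x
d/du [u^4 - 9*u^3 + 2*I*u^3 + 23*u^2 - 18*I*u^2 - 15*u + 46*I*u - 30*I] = 4*u^3 + u^2*(-27 + 6*I) + u*(46 - 36*I) - 15 + 46*I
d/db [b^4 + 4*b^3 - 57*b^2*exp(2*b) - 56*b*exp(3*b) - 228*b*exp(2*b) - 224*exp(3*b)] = 4*b^3 - 114*b^2*exp(2*b) + 12*b^2 - 168*b*exp(3*b) - 570*b*exp(2*b) - 728*exp(3*b) - 228*exp(2*b)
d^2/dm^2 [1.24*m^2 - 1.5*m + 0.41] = 2.48000000000000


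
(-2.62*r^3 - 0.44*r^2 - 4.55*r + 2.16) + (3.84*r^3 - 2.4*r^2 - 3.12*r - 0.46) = 1.22*r^3 - 2.84*r^2 - 7.67*r + 1.7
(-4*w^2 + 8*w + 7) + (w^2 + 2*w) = -3*w^2 + 10*w + 7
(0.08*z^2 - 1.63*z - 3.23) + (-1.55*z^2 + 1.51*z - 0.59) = -1.47*z^2 - 0.12*z - 3.82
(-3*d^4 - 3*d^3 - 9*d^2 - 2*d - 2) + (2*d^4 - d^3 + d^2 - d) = -d^4 - 4*d^3 - 8*d^2 - 3*d - 2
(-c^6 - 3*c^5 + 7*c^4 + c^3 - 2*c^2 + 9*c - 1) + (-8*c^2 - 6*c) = -c^6 - 3*c^5 + 7*c^4 + c^3 - 10*c^2 + 3*c - 1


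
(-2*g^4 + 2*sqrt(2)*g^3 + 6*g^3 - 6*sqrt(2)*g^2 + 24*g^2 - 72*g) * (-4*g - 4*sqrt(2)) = 8*g^5 - 24*g^4 - 112*g^3 - 96*sqrt(2)*g^2 + 336*g^2 + 288*sqrt(2)*g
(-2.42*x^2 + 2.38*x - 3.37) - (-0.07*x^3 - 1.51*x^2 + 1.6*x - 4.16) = 0.07*x^3 - 0.91*x^2 + 0.78*x + 0.79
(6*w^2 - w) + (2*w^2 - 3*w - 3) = 8*w^2 - 4*w - 3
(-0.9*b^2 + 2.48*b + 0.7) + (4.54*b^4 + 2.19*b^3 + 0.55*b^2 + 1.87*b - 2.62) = 4.54*b^4 + 2.19*b^3 - 0.35*b^2 + 4.35*b - 1.92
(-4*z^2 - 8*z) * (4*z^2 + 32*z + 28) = -16*z^4 - 160*z^3 - 368*z^2 - 224*z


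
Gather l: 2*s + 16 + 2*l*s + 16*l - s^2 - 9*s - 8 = l*(2*s + 16) - s^2 - 7*s + 8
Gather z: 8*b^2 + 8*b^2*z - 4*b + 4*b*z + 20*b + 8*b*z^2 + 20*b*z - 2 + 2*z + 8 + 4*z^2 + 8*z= 8*b^2 + 16*b + z^2*(8*b + 4) + z*(8*b^2 + 24*b + 10) + 6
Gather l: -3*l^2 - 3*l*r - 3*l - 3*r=-3*l^2 + l*(-3*r - 3) - 3*r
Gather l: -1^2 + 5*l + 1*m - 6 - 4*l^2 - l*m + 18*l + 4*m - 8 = -4*l^2 + l*(23 - m) + 5*m - 15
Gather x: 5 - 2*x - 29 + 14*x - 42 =12*x - 66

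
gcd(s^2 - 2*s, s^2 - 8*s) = s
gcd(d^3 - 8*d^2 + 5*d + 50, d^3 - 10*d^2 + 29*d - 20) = d - 5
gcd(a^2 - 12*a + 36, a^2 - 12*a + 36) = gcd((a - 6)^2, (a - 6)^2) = a^2 - 12*a + 36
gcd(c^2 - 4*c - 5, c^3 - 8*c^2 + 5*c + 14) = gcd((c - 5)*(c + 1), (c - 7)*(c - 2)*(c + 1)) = c + 1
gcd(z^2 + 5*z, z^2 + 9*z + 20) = z + 5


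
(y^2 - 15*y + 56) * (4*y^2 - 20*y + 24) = 4*y^4 - 80*y^3 + 548*y^2 - 1480*y + 1344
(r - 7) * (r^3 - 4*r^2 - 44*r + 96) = r^4 - 11*r^3 - 16*r^2 + 404*r - 672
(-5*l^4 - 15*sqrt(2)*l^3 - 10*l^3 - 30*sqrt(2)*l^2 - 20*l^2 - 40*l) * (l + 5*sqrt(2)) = -5*l^5 - 40*sqrt(2)*l^4 - 10*l^4 - 170*l^3 - 80*sqrt(2)*l^3 - 340*l^2 - 100*sqrt(2)*l^2 - 200*sqrt(2)*l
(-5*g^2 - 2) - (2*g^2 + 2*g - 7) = -7*g^2 - 2*g + 5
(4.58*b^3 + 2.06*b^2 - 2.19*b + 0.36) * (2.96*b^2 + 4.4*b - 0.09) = 13.5568*b^5 + 26.2496*b^4 + 2.1694*b^3 - 8.7558*b^2 + 1.7811*b - 0.0324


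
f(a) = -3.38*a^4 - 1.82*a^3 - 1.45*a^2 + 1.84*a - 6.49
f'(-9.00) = 9441.76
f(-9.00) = -20989.90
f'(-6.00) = 2743.00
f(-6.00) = -4057.09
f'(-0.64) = 5.00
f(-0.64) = -8.35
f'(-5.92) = 2632.71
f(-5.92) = -3842.08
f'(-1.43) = 34.36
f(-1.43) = -20.90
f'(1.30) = -40.86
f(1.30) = -20.20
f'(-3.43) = 493.13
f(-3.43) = -424.25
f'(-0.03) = 1.92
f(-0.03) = -6.55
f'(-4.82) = 1402.94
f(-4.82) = -1669.58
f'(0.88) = -14.15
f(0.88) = -9.26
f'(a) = -13.52*a^3 - 5.46*a^2 - 2.9*a + 1.84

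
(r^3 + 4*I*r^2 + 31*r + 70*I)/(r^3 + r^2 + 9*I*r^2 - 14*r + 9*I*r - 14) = (r - 5*I)/(r + 1)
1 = 1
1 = 1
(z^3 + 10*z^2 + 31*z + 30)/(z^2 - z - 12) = (z^2 + 7*z + 10)/(z - 4)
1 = 1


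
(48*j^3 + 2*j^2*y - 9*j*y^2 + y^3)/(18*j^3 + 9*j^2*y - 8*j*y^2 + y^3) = (-16*j^2 - 6*j*y + y^2)/(-6*j^2 - 5*j*y + y^2)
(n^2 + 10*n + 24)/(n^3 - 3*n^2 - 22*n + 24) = (n + 6)/(n^2 - 7*n + 6)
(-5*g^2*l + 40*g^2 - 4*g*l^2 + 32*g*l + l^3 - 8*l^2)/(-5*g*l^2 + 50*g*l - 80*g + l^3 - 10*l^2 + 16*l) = (g + l)/(l - 2)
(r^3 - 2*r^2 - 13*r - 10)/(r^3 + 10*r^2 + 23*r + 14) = (r - 5)/(r + 7)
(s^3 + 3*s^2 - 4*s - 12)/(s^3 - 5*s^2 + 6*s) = (s^2 + 5*s + 6)/(s*(s - 3))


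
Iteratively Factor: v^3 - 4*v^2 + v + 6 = (v - 2)*(v^2 - 2*v - 3) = (v - 2)*(v + 1)*(v - 3)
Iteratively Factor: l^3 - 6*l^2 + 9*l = (l - 3)*(l^2 - 3*l) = (l - 3)^2*(l)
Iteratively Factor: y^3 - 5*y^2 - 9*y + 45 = (y - 5)*(y^2 - 9) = (y - 5)*(y + 3)*(y - 3)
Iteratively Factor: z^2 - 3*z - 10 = (z + 2)*(z - 5)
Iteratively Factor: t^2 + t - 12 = (t + 4)*(t - 3)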